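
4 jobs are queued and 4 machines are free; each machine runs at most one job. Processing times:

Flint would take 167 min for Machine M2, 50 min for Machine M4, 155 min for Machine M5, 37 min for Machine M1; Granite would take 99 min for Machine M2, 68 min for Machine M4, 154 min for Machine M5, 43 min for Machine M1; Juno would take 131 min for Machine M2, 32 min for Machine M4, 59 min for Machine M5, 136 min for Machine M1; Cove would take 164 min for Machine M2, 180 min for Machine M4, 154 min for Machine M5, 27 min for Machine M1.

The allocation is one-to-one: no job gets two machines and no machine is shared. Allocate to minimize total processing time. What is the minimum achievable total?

Min total: 235 min

Optimal: Flint→Machine M4 (50 min), Granite→Machine M2 (99 min), Juno→Machine M5 (59 min), Cove→Machine M1 (27 min) — total 50+99+59+27 = 235 min.
Column-greedy (each machine in turn goes to its cheapest remaining job) gives 322 min, worse by 87.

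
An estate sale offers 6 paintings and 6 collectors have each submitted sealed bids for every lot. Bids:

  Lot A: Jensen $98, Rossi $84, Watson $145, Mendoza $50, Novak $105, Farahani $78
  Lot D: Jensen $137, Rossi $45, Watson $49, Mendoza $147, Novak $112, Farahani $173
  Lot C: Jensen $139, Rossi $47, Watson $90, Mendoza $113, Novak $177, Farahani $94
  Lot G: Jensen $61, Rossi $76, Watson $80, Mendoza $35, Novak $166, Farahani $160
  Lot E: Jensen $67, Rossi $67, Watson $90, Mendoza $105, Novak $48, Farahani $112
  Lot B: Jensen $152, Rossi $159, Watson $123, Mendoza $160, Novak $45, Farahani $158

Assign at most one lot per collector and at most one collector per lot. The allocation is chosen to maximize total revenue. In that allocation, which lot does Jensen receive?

Jensen receives Lot C.

Optimal: Jensen→Lot C ($139), Rossi→Lot B ($159), Watson→Lot A ($145), Mendoza→Lot E ($105), Novak→Lot G ($166), Farahani→Lot D ($173) — total 139+159+145+105+166+173 = $887.
Max-entry greedy (repeatedly take the single best remaining cell) gives $798, worse by 89.
Next-best assignment: Jensen→Lot D, Rossi→Lot B, Watson→Lot A, Mendoza→Lot E, Novak→Lot C, Farahani→Lot G = $883.
Swapping Mendoza↔Farahani (Mendoza→Lot D $147, Farahani→Lot E $112) loses 19.
Jensen's own top lot is Lot B ($152), but forcing Jensen→Lot B and reassigning the rest optimally gives only $848 — worse by 39.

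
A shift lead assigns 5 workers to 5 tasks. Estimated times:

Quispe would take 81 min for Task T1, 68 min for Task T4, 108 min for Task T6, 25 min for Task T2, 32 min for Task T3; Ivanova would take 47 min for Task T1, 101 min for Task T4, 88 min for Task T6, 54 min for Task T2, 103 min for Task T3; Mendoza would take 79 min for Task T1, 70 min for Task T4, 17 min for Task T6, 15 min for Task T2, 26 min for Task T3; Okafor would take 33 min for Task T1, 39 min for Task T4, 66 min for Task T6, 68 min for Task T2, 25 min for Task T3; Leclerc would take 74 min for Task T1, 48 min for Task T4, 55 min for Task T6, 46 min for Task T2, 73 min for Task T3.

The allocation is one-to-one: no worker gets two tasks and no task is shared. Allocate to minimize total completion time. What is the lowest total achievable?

This is the linear assignment problem.
Optimal: Quispe→Task T2 (25 min), Ivanova→Task T1 (47 min), Mendoza→Task T6 (17 min), Okafor→Task T3 (25 min), Leclerc→Task T4 (48 min) — total 25+47+17+25+48 = 162 min.
Column-greedy (each task in turn goes to its cheapest remaining worker) gives 226 min, worse by 64.
Swapping Leclerc↔Mendoza (Leclerc→Task T6 55 min, Mendoza→Task T4 70 min) adds 60.

Minimum total: 162 min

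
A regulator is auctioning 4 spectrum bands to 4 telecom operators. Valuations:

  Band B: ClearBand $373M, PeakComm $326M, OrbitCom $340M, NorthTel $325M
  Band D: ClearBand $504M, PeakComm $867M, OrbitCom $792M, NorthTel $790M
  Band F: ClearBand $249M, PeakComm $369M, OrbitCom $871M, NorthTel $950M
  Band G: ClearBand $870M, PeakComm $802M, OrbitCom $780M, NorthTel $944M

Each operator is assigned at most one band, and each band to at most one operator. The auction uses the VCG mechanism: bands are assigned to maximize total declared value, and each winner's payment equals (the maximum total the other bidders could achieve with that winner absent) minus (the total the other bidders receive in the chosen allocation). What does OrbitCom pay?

OrbitCom pays $503M.

Efficient allocation: ClearBand→Band B ($373M), PeakComm→Band D ($867M), OrbitCom→Band F ($871M), NorthTel→Band G ($944M); total welfare W = $3055M.
OrbitCom receives Band F at value $871M, so the others get W − 871 = $2184M.
Without OrbitCom: best allocation of the remaining 3 bidders over all 4 bands is ClearBand→Band G ($870M), PeakComm→Band D ($867M), NorthTel→Band F ($950M), total $2687M.
VCG payment = (others' best without OrbitCom) − (others' welfare with OrbitCom) = 2687 − 2184 = $503M.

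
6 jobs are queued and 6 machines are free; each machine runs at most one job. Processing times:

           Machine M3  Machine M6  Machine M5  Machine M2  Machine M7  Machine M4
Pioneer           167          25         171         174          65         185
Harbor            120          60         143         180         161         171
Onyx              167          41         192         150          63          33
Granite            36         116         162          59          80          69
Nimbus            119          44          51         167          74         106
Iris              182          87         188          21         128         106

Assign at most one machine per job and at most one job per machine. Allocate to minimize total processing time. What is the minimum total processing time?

Min total: 266 min

This is the linear assignment problem.
Optimal: Pioneer→Machine M7 (65 min), Harbor→Machine M6 (60 min), Onyx→Machine M4 (33 min), Granite→Machine M3 (36 min), Nimbus→Machine M5 (51 min), Iris→Machine M2 (21 min) — total 65+60+33+36+51+21 = 266 min.
Min-entry greedy (repeatedly take the single cheapest remaining cell) gives 327 min, worse by 61.
Next-best assignment: Pioneer→Machine M6, Harbor→Machine M7, Onyx→Machine M4, Granite→Machine M3, Nimbus→Machine M5, Iris→Machine M2 = 327 min.
No other one-to-one assignment undercuts 266 min.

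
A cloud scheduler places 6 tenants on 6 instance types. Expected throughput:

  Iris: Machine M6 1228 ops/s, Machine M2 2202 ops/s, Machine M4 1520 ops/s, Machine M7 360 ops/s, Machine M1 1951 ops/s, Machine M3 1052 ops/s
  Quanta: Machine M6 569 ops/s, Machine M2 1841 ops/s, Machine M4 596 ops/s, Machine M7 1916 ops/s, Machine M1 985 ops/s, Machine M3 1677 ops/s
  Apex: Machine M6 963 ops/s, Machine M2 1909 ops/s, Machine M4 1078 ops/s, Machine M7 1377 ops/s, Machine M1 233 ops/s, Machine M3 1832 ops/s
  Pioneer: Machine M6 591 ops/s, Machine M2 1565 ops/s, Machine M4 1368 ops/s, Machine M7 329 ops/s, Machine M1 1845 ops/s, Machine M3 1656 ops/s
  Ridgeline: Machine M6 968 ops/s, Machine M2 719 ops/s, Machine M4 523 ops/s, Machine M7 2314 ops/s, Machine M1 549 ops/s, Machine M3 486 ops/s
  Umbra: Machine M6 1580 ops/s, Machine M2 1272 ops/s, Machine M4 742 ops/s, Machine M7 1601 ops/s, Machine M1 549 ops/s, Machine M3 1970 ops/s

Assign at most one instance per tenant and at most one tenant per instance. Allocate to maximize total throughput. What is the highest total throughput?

Optimal: Iris→Machine M4 (1520 ops/s), Quanta→Machine M2 (1841 ops/s), Apex→Machine M3 (1832 ops/s), Pioneer→Machine M1 (1845 ops/s), Ridgeline→Machine M7 (2314 ops/s), Umbra→Machine M6 (1580 ops/s) — total 1520+1841+1832+1845+2314+1580 = 10932 ops/s.
Row-greedy (each tenant in turn takes its best remaining instance) gives 9505 ops/s, worse by 1427.
Every other assignment is strictly worse.

Max total: 10932 ops/s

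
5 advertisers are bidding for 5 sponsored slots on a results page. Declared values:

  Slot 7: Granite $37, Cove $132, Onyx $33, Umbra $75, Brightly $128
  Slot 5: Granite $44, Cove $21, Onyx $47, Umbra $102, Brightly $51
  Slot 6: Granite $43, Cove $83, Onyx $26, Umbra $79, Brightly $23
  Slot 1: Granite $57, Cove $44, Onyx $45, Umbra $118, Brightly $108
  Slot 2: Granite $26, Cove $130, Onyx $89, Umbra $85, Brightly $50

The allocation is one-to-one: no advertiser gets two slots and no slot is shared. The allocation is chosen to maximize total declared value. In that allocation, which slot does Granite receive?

Optimal: Granite→Slot 6 ($43), Cove→Slot 7 ($132), Onyx→Slot 2 ($89), Umbra→Slot 5 ($102), Brightly→Slot 1 ($108) — total 43+132+89+102+108 = $474.
Max-entry greedy (repeatedly take the single best remaining cell) gives $433, worse by 41.
Next-best assignment: Granite→Slot 6, Cove→Slot 2, Onyx→Slot 5, Umbra→Slot 1, Brightly→Slot 7 = $466.
Swapping Granite↔Brightly (Granite→Slot 1 $57, Brightly→Slot 6 $23) loses 71.
Every other assignment is strictly worse.
Granite's own top slot is Slot 1 ($57), but forcing Granite→Slot 1 and reassigning the rest optimally gives only $459 — worse by 15.

Granite receives Slot 6.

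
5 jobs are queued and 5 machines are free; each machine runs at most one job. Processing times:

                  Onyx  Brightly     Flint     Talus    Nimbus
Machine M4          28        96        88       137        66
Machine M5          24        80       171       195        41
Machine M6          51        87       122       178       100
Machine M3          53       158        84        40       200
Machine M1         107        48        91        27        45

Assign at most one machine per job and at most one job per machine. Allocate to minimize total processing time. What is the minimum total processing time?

Optimal: Onyx→Machine M4 (28 min), Brightly→Machine M6 (87 min), Flint→Machine M3 (84 min), Talus→Machine M1 (27 min), Nimbus→Machine M5 (41 min) — total 28+87+84+27+41 = 267 min.
Min-entry greedy (repeatedly take the single cheapest remaining cell) gives 288 min, worse by 21.

Minimum total: 267 min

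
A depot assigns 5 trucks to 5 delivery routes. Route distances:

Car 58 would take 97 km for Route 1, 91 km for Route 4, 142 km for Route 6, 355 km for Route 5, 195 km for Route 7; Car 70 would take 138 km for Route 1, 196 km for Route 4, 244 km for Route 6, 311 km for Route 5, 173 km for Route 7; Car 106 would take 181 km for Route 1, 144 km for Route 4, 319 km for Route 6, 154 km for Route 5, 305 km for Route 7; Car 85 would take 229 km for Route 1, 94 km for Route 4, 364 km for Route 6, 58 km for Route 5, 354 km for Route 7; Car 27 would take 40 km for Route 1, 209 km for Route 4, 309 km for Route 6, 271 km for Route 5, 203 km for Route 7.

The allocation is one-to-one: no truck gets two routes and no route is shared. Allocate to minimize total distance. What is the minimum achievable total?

Optimal: Car 58→Route 6 (142 km), Car 70→Route 7 (173 km), Car 106→Route 4 (144 km), Car 85→Route 5 (58 km), Car 27→Route 1 (40 km) — total 142+173+144+58+40 = 557 km.
Min-entry greedy (repeatedly take the single cheapest remaining cell) gives 681 km, worse by 124.
No other one-to-one assignment undercuts 557 km.

Min total: 557 km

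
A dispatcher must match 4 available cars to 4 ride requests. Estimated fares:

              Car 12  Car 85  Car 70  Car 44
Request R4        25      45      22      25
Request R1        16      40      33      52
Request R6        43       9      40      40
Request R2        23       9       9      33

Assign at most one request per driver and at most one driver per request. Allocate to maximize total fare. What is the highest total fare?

Optimal: Car 12→Request R2 ($23), Car 85→Request R4 ($45), Car 70→Request R6 ($40), Car 44→Request R1 ($52) — total 23+45+40+52 = $160.
Max-entry greedy (repeatedly take the single best remaining cell) gives $149, worse by 11.
Next-best assignment: Car 12→Request R6, Car 85→Request R4, Car 70→Request R1, Car 44→Request R2 = $154.
Swapping Car 44↔Car 70 (Car 44→Request R6 $40, Car 70→Request R1 $33) loses 19.

Maximum total: $160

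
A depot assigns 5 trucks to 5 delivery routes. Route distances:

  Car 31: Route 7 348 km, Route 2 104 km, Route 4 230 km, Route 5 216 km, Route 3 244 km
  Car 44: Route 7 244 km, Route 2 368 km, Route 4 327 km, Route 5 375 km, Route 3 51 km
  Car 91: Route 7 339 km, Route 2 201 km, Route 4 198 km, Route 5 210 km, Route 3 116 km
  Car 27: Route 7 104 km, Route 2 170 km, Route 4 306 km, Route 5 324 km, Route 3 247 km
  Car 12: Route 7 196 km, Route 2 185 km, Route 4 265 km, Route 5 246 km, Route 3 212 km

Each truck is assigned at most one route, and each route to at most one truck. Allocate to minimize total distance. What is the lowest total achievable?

Optimal: Car 31→Route 2 (104 km), Car 44→Route 3 (51 km), Car 91→Route 4 (198 km), Car 27→Route 7 (104 km), Car 12→Route 5 (246 km) — total 104+51+198+104+246 = 703 km.
Every other assignment is strictly worse.

Minimum total: 703 km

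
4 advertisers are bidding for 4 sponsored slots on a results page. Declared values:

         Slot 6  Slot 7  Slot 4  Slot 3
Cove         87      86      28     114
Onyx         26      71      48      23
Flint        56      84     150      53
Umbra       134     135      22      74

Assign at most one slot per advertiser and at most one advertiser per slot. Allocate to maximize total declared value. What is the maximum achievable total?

Optimal: Cove→Slot 3 ($114), Onyx→Slot 7 ($71), Flint→Slot 4 ($150), Umbra→Slot 6 ($134) — total 114+71+150+134 = $469.
Column-greedy (each slot in turn goes to its best remaining advertiser) gives $393, worse by 76.
Next-best assignment: Cove→Slot 3, Onyx→Slot 6, Flint→Slot 4, Umbra→Slot 7 = $425.

Max total: $469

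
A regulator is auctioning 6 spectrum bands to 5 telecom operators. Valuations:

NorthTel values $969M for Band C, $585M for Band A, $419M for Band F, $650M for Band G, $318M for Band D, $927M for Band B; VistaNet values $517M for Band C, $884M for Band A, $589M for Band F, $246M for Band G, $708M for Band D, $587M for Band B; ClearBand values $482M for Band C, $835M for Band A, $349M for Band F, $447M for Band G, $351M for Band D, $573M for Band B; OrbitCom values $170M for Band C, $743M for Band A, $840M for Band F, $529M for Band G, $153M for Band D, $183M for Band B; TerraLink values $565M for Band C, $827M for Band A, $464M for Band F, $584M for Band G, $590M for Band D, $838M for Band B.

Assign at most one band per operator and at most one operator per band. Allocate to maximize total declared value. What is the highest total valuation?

Optimal: NorthTel→Band C ($969M), VistaNet→Band D ($708M), ClearBand→Band A ($835M), OrbitCom→Band F ($840M), TerraLink→Band B ($838M) — total 969+708+835+840+838 = $4190M.
Max-entry greedy (repeatedly take the single best remaining cell) gives $3978M, worse by 212.
Next-best assignment: NorthTel→Band C, VistaNet→Band A, ClearBand→Band G, OrbitCom→Band F, TerraLink→Band B = $3978M.

Max total: $4190M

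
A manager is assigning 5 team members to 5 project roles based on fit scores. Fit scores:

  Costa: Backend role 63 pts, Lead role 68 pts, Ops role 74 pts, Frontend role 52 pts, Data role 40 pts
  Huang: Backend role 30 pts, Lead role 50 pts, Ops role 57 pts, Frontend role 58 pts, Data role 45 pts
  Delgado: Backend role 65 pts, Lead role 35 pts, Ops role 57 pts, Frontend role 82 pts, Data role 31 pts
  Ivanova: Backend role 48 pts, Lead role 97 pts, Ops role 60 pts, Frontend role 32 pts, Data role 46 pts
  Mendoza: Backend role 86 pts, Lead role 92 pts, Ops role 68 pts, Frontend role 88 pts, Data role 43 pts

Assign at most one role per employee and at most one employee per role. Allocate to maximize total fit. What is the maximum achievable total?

Max total: 384 pts

Optimal: Costa→Ops role (74 pts), Huang→Data role (45 pts), Delgado→Frontend role (82 pts), Ivanova→Lead role (97 pts), Mendoza→Backend role (86 pts) — total 74+45+82+97+86 = 384 pts.
Max-entry greedy (repeatedly take the single best remaining cell) gives 369 pts, worse by 15.
Next-best assignment: Costa→Ops role, Huang→Data role, Delgado→Backend role, Ivanova→Lead role, Mendoza→Frontend role = 369 pts.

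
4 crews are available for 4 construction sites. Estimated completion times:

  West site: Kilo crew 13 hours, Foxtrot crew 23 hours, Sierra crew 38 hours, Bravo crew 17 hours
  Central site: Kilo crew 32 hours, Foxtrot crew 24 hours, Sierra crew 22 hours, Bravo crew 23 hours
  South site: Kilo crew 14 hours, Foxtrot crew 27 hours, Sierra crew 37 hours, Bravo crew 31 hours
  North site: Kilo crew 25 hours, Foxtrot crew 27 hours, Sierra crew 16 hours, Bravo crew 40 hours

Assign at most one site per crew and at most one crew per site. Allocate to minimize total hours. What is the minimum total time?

Optimal: Kilo crew→South site (14 hours), Foxtrot crew→Central site (24 hours), Sierra crew→North site (16 hours), Bravo crew→West site (17 hours) — total 14+24+16+17 = 71 hours.
Next-best assignment: Kilo crew→South site, Foxtrot crew→West site, Sierra crew→North site, Bravo crew→Central site = 76 hours.
Checked against all permutations: 71 hours is optimal.

Minimum total: 71 hours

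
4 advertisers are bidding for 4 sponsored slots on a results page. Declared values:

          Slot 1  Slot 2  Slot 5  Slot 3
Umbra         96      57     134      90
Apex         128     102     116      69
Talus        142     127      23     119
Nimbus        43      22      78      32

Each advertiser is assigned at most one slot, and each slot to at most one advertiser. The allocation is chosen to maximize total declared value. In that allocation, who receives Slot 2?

Talus receives Slot 2.

Treat this as an assignment problem: match each advertiser to one slot.
Optimal: Umbra→Slot 3 ($90), Apex→Slot 1 ($128), Talus→Slot 2 ($127), Nimbus→Slot 5 ($78) — total 90+128+127+78 = $423.
Column-greedy (each slot in turn goes to its best remaining advertiser) gives $410, worse by 13.
Next-best assignment: Umbra→Slot 5, Apex→Slot 1, Talus→Slot 2, Nimbus→Slot 3 = $421.
Swapping Talus↔Umbra (Talus→Slot 3 $119, Umbra→Slot 2 $57) loses 41.
Talus's own top slot is Slot 1 ($142), but forcing Talus→Slot 1 and reassigning the rest optimally gives only $412 — worse by 11.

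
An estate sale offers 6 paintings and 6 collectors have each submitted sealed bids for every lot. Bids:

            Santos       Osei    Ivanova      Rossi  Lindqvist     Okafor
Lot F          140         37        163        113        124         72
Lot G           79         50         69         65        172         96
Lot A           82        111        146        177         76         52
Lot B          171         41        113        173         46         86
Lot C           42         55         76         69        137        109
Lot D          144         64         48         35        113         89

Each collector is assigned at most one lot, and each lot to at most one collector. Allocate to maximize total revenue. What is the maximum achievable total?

Max total: $872

Optimal: Santos→Lot D ($144), Osei→Lot A ($111), Ivanova→Lot F ($163), Rossi→Lot B ($173), Lindqvist→Lot G ($172), Okafor→Lot C ($109) — total 144+111+163+173+172+109 = $872.
Row-greedy (each collector in turn takes its best remaining lot) gives $775, worse by 97.
Swapping Okafor↔Santos (Okafor→Lot D $89, Santos→Lot C $42) loses 122.
Checked against all permutations: $872 is optimal.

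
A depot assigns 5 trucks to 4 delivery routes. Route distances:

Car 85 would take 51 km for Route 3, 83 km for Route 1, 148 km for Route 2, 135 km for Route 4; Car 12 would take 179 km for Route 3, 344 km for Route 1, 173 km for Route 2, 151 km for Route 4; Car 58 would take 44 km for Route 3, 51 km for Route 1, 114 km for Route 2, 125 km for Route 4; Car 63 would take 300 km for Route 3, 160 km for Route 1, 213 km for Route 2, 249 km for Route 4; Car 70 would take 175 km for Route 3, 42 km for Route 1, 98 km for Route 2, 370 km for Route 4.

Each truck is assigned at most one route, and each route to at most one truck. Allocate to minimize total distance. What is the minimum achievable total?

Min total: 351 km

Treat this as an assignment problem: match each truck to one route.
Optimal: Car 85→Route 3 (51 km), Car 58→Route 1 (51 km), Car 70→Route 2 (98 km), Car 12→Route 4 (151 km) — total 51+51+98+151 = 351 km.
Row-greedy (each truck in turn takes its cheapest remaining route) gives 466 km, worse by 115.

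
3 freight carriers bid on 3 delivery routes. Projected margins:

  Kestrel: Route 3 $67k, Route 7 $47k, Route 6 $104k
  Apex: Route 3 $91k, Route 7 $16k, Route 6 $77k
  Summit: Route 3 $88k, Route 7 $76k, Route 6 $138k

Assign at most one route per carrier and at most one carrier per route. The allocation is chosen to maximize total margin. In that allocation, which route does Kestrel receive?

Kestrel receives Route 7.

This is a one-to-one assignment (maximum-weight bipartite matching).
Optimal: Kestrel→Route 7 ($47k), Apex→Route 3 ($91k), Summit→Route 6 ($138k) — total 47+91+138 = $276k.
Row-greedy (each carrier in turn takes its best remaining route) gives $271k, worse by 5.
Kestrel's own top route is Route 6 ($104k), but forcing Kestrel→Route 6 and reassigning the rest optimally gives only $271k — worse by 5.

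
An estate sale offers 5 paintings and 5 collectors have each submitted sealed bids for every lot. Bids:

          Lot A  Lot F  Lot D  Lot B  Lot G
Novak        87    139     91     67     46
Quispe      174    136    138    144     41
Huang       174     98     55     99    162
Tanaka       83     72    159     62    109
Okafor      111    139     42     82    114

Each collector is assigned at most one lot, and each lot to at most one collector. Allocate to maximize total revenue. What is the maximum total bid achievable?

Maximum total: $730

This is the linear assignment problem.
Optimal: Novak→Lot F ($139), Quispe→Lot B ($144), Huang→Lot A ($174), Tanaka→Lot D ($159), Okafor→Lot G ($114) — total 139+144+174+159+114 = $730.
Max-entry greedy (repeatedly take the single best remaining cell) gives $716, worse by 14.
Next-best assignment: Novak→Lot F, Quispe→Lot A, Huang→Lot G, Tanaka→Lot D, Okafor→Lot B = $716.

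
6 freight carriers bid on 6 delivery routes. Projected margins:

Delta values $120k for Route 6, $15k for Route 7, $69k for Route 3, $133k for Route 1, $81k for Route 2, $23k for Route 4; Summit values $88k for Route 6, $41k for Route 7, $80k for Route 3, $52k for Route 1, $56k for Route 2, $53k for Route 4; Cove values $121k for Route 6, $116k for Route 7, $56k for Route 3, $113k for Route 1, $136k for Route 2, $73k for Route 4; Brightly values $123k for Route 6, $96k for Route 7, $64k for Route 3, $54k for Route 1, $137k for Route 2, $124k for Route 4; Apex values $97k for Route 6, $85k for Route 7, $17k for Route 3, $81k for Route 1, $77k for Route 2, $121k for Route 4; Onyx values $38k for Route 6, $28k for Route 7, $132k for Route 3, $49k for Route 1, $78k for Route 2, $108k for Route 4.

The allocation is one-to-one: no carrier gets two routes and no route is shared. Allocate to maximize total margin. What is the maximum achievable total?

This is the linear assignment problem.
Optimal: Delta→Route 1 ($133k), Summit→Route 6 ($88k), Cove→Route 7 ($116k), Brightly→Route 2 ($137k), Apex→Route 4 ($121k), Onyx→Route 3 ($132k) — total 133+88+116+137+121+132 = $727k.
Max-entry greedy (repeatedly take the single best remaining cell) gives $685k, worse by 42.

Max total: $727k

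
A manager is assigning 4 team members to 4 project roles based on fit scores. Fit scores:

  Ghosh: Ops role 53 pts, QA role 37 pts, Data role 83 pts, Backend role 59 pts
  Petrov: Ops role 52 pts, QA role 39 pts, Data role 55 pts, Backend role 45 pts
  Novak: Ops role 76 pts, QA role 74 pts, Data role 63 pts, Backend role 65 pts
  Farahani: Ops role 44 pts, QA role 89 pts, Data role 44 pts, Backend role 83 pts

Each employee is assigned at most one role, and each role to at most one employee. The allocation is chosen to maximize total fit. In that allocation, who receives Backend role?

Petrov receives Backend role.

Optimal: Ghosh→Data role (83 pts), Petrov→Backend role (45 pts), Novak→Ops role (76 pts), Farahani→QA role (89 pts) — total 83+45+76+89 = 293 pts.
Row-greedy (each employee in turn takes its best remaining role) gives 292 pts, worse by 1.
Petrov's own top role is Data role (55 pts), but forcing Petrov→Data role and reassigning the rest optimally gives only 279 pts — worse by 14.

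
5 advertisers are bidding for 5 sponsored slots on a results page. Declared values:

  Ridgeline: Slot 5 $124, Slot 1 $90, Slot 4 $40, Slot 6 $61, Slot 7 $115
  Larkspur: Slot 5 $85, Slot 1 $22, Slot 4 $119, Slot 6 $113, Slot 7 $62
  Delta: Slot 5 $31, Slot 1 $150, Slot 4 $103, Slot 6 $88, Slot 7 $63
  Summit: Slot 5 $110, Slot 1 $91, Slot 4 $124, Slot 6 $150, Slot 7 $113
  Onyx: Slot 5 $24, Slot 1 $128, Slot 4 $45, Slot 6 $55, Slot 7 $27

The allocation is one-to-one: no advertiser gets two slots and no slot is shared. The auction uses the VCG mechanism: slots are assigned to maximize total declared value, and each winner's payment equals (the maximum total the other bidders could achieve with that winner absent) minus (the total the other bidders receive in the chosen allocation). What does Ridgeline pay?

Efficient allocation: Ridgeline→Slot 5 ($124), Larkspur→Slot 4 ($119), Delta→Slot 7 ($63), Summit→Slot 6 ($150), Onyx→Slot 1 ($128); total welfare W = $584.
Ridgeline receives Slot 5 at value $124, so the others get W − 124 = $460.
Without Ridgeline: best allocation of the remaining 4 bidders over all 5 slots is Larkspur→Slot 5 ($85), Delta→Slot 4 ($103), Summit→Slot 6 ($150), Onyx→Slot 1 ($128), total $466.
VCG payment = (others' best without Ridgeline) − (others' welfare with Ridgeline) = 466 − 460 = $6.

Ridgeline pays $6.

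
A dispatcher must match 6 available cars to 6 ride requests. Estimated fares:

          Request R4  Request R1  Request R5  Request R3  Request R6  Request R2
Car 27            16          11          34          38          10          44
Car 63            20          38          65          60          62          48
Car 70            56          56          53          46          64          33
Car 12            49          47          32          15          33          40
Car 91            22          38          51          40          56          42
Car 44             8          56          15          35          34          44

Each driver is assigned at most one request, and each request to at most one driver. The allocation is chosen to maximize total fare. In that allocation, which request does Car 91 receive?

Optimal: Car 27→Request R2 ($44), Car 63→Request R3 ($60), Car 70→Request R6 ($64), Car 12→Request R4 ($49), Car 91→Request R5 ($51), Car 44→Request R1 ($56) — total 44+60+64+49+51+56 = $324.
Max-entry greedy (repeatedly take the single best remaining cell) gives $318, worse by 6.
Next-best assignment: Car 27→Request R2, Car 63→Request R5, Car 70→Request R6, Car 12→Request R4, Car 91→Request R3, Car 44→Request R1 = $318.
Swapping Car 63↔Car 91 (Car 63→Request R5 $65, Car 91→Request R3 $40) loses 6.
Every other assignment is strictly worse.
Car 91's own top request is Request R6 ($56), but forcing Car 91→Request R6 and reassigning the rest optimally gives only $318 — worse by 6.

Car 91 receives Request R5.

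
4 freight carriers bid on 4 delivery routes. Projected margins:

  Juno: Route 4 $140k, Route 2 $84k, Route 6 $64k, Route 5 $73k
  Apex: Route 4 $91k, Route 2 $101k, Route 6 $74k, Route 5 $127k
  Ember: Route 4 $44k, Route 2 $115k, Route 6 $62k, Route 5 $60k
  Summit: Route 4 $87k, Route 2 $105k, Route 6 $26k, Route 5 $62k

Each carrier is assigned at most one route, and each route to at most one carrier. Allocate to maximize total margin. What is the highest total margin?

This is a one-to-one assignment (maximum-weight bipartite matching).
Optimal: Juno→Route 4 ($140k), Apex→Route 5 ($127k), Ember→Route 6 ($62k), Summit→Route 2 ($105k) — total 140+127+62+105 = $434k.
Column-greedy (each route in turn goes to its best remaining carrier) gives $391k, worse by 43.
Next-best assignment: Juno→Route 4, Apex→Route 5, Ember→Route 2, Summit→Route 6 = $408k.
Swapping Ember↔Juno (Ember→Route 4 $44k, Juno→Route 6 $64k) loses 94.

Max total: $434k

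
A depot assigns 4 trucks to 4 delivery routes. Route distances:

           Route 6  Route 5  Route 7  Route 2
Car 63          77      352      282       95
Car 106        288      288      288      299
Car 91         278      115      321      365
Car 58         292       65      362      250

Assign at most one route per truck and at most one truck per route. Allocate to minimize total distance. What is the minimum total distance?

Optimal: Car 63→Route 2 (95 km), Car 106→Route 7 (288 km), Car 91→Route 6 (278 km), Car 58→Route 5 (65 km) — total 95+288+278+65 = 726 km.
Min-entry greedy (repeatedly take the single cheapest remaining cell) gives 795 km, worse by 69.
No other one-to-one assignment undercuts 726 km.

Minimum total: 726 km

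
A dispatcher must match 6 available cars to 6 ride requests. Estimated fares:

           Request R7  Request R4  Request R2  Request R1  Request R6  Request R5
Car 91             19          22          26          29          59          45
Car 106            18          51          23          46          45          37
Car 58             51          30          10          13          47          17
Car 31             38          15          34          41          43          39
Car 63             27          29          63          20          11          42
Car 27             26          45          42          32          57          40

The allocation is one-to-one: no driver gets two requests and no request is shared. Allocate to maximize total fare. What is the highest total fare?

Maximum total: $308

Optimal: Car 91→Request R5 ($45), Car 106→Request R4 ($51), Car 58→Request R7 ($51), Car 31→Request R1 ($41), Car 63→Request R2 ($63), Car 27→Request R6 ($57) — total 45+51+51+41+63+57 = $308.
Row-greedy (each driver in turn takes its best remaining request) gives $305, worse by 3.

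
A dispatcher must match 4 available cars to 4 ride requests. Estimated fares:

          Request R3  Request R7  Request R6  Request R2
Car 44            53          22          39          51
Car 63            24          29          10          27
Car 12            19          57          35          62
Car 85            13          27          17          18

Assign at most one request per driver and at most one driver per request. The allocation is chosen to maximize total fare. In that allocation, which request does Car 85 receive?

This is the linear assignment problem.
Optimal: Car 44→Request R3 ($53), Car 63→Request R7 ($29), Car 12→Request R2 ($62), Car 85→Request R6 ($17) — total 53+29+62+17 = $161.
Column-greedy (each request in turn goes to its best remaining driver) gives $154, worse by 7.
Swapping Car 44↔Car 85 (Car 44→Request R6 $39, Car 85→Request R3 $13) loses 18.
Car 85's own top request is Request R7 ($27), but forcing Car 85→Request R7 and reassigning the rest optimally gives only $152 — worse by 9.

Car 85 receives Request R6.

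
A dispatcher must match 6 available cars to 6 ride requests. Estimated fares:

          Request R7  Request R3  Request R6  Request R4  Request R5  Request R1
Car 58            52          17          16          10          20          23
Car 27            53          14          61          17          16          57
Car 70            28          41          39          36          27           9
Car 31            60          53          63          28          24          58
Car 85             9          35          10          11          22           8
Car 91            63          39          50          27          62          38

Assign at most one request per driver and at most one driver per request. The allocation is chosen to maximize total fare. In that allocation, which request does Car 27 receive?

Optimal: Car 58→Request R7 ($52), Car 27→Request R1 ($57), Car 70→Request R4 ($36), Car 31→Request R6 ($63), Car 85→Request R3 ($35), Car 91→Request R5 ($62) — total 52+57+36+63+35+62 = $305.
Row-greedy (each driver in turn takes its best remaining request) gives $261, worse by 44.
Next-best assignment: Car 58→Request R7, Car 27→Request R6, Car 70→Request R4, Car 31→Request R1, Car 85→Request R3, Car 91→Request R5 = $304.
Checked against all permutations: $305 is optimal.
Car 27's own top request is Request R6 ($61), but forcing Car 27→Request R6 and reassigning the rest optimally gives only $304 — worse by 1.

Car 27 receives Request R1.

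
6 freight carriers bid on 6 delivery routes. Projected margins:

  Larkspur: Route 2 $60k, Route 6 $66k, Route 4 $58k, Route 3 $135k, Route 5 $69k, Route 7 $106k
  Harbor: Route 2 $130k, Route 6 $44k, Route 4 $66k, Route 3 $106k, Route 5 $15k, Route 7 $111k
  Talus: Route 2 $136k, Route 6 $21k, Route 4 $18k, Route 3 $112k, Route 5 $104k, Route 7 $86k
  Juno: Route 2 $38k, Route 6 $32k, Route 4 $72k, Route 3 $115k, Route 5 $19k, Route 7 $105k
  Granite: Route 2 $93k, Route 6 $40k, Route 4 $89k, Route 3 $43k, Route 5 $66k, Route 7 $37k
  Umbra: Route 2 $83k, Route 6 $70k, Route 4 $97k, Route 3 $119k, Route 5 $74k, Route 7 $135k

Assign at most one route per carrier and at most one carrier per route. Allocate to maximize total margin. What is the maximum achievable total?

Optimal: Larkspur→Route 6 ($66k), Harbor→Route 2 ($130k), Talus→Route 5 ($104k), Juno→Route 3 ($115k), Granite→Route 4 ($89k), Umbra→Route 7 ($135k) — total 66+130+104+115+89+135 = $639k.
Row-greedy (each carrier in turn takes its best remaining route) gives $633k, worse by 6.
Every other assignment is strictly worse.

Maximum total: $639k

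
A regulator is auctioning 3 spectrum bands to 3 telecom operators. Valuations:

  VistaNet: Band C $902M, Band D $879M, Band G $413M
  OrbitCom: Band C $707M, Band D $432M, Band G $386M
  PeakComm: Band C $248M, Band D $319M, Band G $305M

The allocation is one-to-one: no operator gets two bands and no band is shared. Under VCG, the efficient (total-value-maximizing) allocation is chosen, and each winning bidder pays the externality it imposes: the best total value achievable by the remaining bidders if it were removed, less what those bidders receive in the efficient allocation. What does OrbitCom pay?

Efficient allocation: VistaNet→Band D ($879M), OrbitCom→Band C ($707M), PeakComm→Band G ($305M); total welfare W = $1891M.
OrbitCom receives Band C at value $707M, so the others get W − 707 = $1184M.
Without OrbitCom: best allocation of the remaining 2 bidders over all 3 bands is VistaNet→Band C ($902M), PeakComm→Band D ($319M), total $1221M.
VCG payment = (others' best without OrbitCom) − (others' welfare with OrbitCom) = 1221 − 1184 = $37M.

OrbitCom pays $37M.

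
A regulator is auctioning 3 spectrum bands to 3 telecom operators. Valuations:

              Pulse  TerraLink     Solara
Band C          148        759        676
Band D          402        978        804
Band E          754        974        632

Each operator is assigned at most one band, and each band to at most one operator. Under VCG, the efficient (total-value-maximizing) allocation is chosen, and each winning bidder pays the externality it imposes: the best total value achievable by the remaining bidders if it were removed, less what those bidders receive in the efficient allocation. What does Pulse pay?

Efficient allocation: Pulse→Band E ($754M), TerraLink→Band D ($978M), Solara→Band C ($676M); total welfare W = $2408M.
Pulse receives Band E at value $754M, so the others get W − 754 = $1654M.
Without Pulse: best allocation of the remaining 2 bidders over all 3 bands is TerraLink→Band E ($974M), Solara→Band D ($804M), total $1778M.
VCG payment = (others' best without Pulse) − (others' welfare with Pulse) = 1778 − 1654 = $124M.

Pulse pays $124M.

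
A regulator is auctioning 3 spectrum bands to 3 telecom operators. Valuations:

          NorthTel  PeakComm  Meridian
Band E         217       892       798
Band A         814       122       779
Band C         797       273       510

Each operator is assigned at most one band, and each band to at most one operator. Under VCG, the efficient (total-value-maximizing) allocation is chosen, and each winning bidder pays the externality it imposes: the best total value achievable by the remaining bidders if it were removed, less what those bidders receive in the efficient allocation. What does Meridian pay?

Efficient allocation: NorthTel→Band C ($797M), PeakComm→Band E ($892M), Meridian→Band A ($779M); total welfare W = $2468M.
Meridian receives Band A at value $779M, so the others get W − 779 = $1689M.
Without Meridian: best allocation of the remaining 2 bidders over all 3 bands is NorthTel→Band A ($814M), PeakComm→Band E ($892M), total $1706M.
VCG payment = (others' best without Meridian) − (others' welfare with Meridian) = 1706 − 1689 = $17M.

Meridian pays $17M.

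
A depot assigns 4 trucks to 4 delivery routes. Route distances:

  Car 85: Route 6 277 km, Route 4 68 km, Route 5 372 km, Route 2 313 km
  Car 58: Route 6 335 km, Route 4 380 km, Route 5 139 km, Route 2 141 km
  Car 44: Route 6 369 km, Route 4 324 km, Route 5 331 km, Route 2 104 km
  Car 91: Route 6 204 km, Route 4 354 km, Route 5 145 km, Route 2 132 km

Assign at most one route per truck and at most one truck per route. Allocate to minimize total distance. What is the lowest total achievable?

Treat this as an assignment problem: match each truck to one route.
Optimal: Car 85→Route 4 (68 km), Car 58→Route 5 (139 km), Car 44→Route 2 (104 km), Car 91→Route 6 (204 km) — total 68+139+104+204 = 515 km.
Checked against all permutations: 515 km is optimal.

Min total: 515 km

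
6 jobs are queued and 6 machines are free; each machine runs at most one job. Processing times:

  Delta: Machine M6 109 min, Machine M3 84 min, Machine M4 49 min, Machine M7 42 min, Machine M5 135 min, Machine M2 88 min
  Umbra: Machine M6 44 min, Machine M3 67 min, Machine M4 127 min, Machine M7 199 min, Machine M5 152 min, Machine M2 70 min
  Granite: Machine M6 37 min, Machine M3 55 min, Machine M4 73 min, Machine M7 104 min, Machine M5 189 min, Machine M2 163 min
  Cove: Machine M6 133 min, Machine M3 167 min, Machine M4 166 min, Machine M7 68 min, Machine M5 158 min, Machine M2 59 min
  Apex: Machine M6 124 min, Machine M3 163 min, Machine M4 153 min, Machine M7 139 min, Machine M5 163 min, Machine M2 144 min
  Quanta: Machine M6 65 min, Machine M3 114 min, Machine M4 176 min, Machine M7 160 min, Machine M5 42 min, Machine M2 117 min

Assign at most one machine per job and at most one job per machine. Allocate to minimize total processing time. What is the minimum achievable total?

Minimum total: 388 min

Treat this as an assignment problem: match each job to one machine.
Optimal: Delta→Machine M4 (49 min), Umbra→Machine M6 (44 min), Granite→Machine M3 (55 min), Cove→Machine M2 (59 min), Apex→Machine M7 (139 min), Quanta→Machine M5 (42 min) — total 49+44+55+59+139+42 = 388 min.
Column-greedy (each machine in turn goes to its cheapest remaining job) gives 407 min, worse by 19.
Every other assignment is strictly worse.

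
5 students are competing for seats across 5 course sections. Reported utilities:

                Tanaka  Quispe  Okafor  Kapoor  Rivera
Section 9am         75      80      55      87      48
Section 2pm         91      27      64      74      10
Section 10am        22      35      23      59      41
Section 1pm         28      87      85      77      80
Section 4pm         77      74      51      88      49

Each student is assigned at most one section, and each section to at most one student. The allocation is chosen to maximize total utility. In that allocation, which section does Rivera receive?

Optimal: Tanaka→Section 2pm (91 points), Quispe→Section 9am (80 points), Okafor→Section 1pm (85 points), Kapoor→Section 4pm (88 points), Rivera→Section 10am (41 points) — total 91+80+85+88+41 = 385 points.
Next-best assignment: Tanaka→Section 2pm, Quispe→Section 4pm, Okafor→Section 1pm, Kapoor→Section 9am, Rivera→Section 10am = 378 points.
Rivera's own top section is Section 1pm (80 points), but forcing Rivera→Section 1pm and reassigning the rest optimally gives only 362 points — worse by 23.

Rivera receives Section 10am.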